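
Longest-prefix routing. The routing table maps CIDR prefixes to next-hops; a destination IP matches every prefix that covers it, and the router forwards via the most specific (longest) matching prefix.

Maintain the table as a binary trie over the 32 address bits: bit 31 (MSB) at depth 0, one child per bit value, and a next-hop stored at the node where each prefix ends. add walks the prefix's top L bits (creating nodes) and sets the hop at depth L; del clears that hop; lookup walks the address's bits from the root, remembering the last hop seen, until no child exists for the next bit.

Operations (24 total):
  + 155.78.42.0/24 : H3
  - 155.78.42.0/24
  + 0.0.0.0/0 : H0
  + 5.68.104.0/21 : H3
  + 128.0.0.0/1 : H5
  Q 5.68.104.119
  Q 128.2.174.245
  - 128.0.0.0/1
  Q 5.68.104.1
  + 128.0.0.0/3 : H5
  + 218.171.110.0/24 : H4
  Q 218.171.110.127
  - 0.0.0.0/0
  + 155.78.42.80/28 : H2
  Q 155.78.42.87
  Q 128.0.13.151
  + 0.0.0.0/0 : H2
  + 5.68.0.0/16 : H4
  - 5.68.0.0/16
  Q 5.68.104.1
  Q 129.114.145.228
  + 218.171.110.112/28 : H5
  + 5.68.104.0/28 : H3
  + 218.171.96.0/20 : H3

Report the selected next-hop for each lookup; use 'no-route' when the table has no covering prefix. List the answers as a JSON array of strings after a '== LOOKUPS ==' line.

Process each operation:
  + 155.78.42.0/24 (H3) depth=24
  del 155.78.42.0/24 (clear depth 24)
  + 0.0.0.0/0 (H0) depth=0
  + 5.68.104.0/21 (H3) depth=21
  + 128.0.0.0/1 (H5) depth=1
  Q 5.68.104.119: descend 000001010100010001101 ; hops seen [H0,H3] ; pick H3
  Q 128.2.174.245: descend 100 ; hops seen [H0,H5] ; pick H5
  del 128.0.0.0/1 (clear depth 1)
  Q 5.68.104.1: descend 000001010100010001101 ; hops seen [H0,H3] ; pick H3
  + 128.0.0.0/3 (H5) depth=3
  + 218.171.110.0/24 (H4) depth=24
  Q 218.171.110.127: descend 110110101010101101101110 ; hops seen [H0,H4] ; pick H4
  del 0.0.0.0/0 (clear depth 0)
  + 155.78.42.80/28 (H2) depth=28
  Q 155.78.42.87: descend 1001101101001110001010100101 ; hops seen [H5,H2] ; pick H2
  Q 128.0.13.151: descend 100 ; hops seen [H5] ; pick H5
  + 0.0.0.0/0 (H2) depth=0
  + 5.68.0.0/16 (H4) depth=16
  del 5.68.0.0/16 (clear depth 16)
  Q 5.68.104.1: descend 000001010100010001101 ; hops seen [H2,H3] ; pick H3
  Q 129.114.145.228: descend 100 ; hops seen [H2,H5] ; pick H5
  + 218.171.110.112/28 (H5) depth=28
  + 5.68.104.0/28 (H3) depth=28
  + 218.171.96.0/20 (H3) depth=20

== LOOKUPS ==
["H3","H5","H3","H4","H2","H5","H3","H5"]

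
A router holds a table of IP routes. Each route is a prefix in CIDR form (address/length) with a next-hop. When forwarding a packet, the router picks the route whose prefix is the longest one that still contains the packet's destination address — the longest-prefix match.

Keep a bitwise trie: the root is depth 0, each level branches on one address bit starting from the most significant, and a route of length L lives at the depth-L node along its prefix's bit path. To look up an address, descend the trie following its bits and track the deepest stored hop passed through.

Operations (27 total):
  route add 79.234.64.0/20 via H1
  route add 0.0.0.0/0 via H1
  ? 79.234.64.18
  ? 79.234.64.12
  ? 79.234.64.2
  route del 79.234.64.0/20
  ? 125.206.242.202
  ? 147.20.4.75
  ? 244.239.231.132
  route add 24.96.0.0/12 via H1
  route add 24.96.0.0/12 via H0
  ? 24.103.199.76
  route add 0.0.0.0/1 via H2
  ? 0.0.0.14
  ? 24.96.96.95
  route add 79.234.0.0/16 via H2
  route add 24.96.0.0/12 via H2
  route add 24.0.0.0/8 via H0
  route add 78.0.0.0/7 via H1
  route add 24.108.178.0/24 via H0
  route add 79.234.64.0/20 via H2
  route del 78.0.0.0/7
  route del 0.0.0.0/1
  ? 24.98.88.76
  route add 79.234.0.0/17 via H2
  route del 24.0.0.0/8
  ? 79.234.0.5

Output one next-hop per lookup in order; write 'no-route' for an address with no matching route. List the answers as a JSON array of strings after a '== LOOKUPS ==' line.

Trace:
  + 79.234.64.0/20 (H1) depth=20
  + 0.0.0.0/0 (H1) depth=0
  ? 79.234.64.18  path d0:H1→d1:-→d2:-→d3:-→d4:-→d5:-→d6:-→d7:-→d8:-→d9:-→d10:-→d11:-→d12:-→d13:-→d14:-→d15:-→d16:-→d17:-→d18:-→d19:-→d20:H1  best=H1
  ? 79.234.64.12  path d0:H1→d1:-→d2:-→d3:-→d4:-→d5:-→d6:-→d7:-→d8:-→d9:-→d10:-→d11:-→d12:-→d13:-→d14:-→d15:-→d16:-→d17:-→d18:-→d19:-→d20:H1  best=H1
  ? 79.234.64.2  path d0:H1→d1:-→d2:-→d3:-→d4:-→d5:-→d6:-→d7:-→d8:-→d9:-→d10:-→d11:-→d12:-→d13:-→d14:-→d15:-→d16:-→d17:-→d18:-→d19:-→d20:H1  best=H1
  - 79.234.64.0/20 clear@20
  ? 125.206.242.202  path d0:H1→d1:-→d2:-  best=H1
  ? 147.20.4.75  path d0:H1  best=H1
  ? 244.239.231.132  path d0:H1  best=H1
  + 24.96.0.0/12 (H1) depth=12
  + 24.96.0.0/12 (H0) depth=12
  ? 24.103.199.76  path d0:H1→d1:-→d2:-→d3:-→d4:-→d5:-→d6:-→d7:-→d8:-→d9:-→d10:-→d11:-→d12:H0  best=H0
  + 0.0.0.0/1 (H2) depth=1
  ? 0.0.0.14  path d0:H1→d1:H2→d2:-→d3:-  best=H2
  ? 24.96.96.95  path d0:H1→d1:H2→d2:-→d3:-→d4:-→d5:-→d6:-→d7:-→d8:-→d9:-→d10:-→d11:-→d12:H0  best=H0
  + 79.234.0.0/16 (H2) depth=16
  + 24.96.0.0/12 (H2) depth=12
  + 24.0.0.0/8 (H0) depth=8
  + 78.0.0.0/7 (H1) depth=7
  + 24.108.178.0/24 (H0) depth=24
  + 79.234.64.0/20 (H2) depth=20
  - 78.0.0.0/7 clear@7
  - 0.0.0.0/1 clear@1
  ? 24.98.88.76  path d0:H1→d1:-→d2:-→d3:-→d4:-→d5:-→d6:-→d7:-→d8:H0→d9:-→d10:-→d11:-→d12:H2  best=H2
  + 79.234.0.0/17 (H2) depth=17
  - 24.0.0.0/8 clear@8
  ? 79.234.0.5  path d0:H1→d1:-→d2:-→d3:-→d4:-→d5:-→d6:-→d7:-→d8:-→d9:-→d10:-→d11:-→d12:-→d13:-→d14:-→d15:-→d16:H2→d17:H2  best=H2

== LOOKUPS ==
["H1","H1","H1","H1","H1","H1","H0","H2","H0","H2","H2"]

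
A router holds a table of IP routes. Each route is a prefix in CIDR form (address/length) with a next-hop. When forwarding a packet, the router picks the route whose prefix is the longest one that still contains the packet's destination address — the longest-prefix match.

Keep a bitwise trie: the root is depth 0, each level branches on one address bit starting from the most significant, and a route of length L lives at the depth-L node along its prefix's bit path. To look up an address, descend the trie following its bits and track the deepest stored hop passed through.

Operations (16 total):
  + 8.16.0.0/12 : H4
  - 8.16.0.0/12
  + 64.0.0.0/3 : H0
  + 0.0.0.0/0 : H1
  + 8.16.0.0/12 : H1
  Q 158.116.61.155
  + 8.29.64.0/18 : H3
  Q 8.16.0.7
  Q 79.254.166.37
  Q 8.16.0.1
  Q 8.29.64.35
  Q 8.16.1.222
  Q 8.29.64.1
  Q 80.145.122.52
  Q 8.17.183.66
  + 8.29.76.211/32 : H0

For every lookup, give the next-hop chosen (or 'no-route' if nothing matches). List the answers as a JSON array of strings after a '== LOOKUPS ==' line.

Process each operation:
  + 8.16.0.0/12 (H4) depth=12
  del 8.16.0.0/12 (clear depth 12)
  + 64.0.0.0/3 (H0) depth=3
  + 0.0.0.0/0 (H1) depth=0
  + 8.16.0.0/12 (H1) depth=12
  Q 158.116.61.155: descend ε ; hops seen [H1] ; pick H1
  + 8.29.64.0/18 (H3) depth=18
  Q 8.16.0.7: descend 000010000001 ; hops seen [H1,H1] ; pick H1
  Q 79.254.166.37: descend 010 ; hops seen [H1,H0] ; pick H0
  Q 8.16.0.1: descend 000010000001 ; hops seen [H1,H1] ; pick H1
  Q 8.29.64.35: descend 000010000001110101 ; hops seen [H1,H1,H3] ; pick H3
  Q 8.16.1.222: descend 000010000001 ; hops seen [H1,H1] ; pick H1
  Q 8.29.64.1: descend 000010000001110101 ; hops seen [H1,H1,H3] ; pick H3
  Q 80.145.122.52: descend 010 ; hops seen [H1,H0] ; pick H0
  Q 8.17.183.66: descend 000010000001 ; hops seen [H1,H1] ; pick H1
  + 8.29.76.211/32 (H0) depth=32

== LOOKUPS ==
["H1","H1","H0","H1","H3","H1","H3","H0","H1"]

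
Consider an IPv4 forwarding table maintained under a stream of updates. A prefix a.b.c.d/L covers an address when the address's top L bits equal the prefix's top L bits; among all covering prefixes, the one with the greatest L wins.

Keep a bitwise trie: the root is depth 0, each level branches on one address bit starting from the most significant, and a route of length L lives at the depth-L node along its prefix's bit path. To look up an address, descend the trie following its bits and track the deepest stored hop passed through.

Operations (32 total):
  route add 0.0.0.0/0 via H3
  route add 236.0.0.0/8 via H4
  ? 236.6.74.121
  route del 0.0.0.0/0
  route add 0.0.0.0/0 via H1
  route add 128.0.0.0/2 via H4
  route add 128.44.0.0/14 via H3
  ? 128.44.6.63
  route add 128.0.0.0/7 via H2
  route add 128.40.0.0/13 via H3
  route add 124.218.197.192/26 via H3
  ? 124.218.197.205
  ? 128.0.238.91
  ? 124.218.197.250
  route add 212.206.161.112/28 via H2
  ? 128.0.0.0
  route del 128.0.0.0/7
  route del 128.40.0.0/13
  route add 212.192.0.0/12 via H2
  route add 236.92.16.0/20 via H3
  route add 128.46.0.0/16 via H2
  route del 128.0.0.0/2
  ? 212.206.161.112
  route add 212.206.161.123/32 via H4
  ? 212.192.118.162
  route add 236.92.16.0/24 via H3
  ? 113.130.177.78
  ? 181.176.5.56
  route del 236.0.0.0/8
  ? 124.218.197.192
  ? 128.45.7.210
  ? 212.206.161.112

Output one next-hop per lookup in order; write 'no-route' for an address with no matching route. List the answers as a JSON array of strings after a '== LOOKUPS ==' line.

Apply in order:
  add 0.0.0.0/0 -> H3 at depth 0
  add 236.0.0.0/8 -> H4 at depth 8
  lookup 236.6.74.121: bits 11101100 walk d0:H3→d1:-→d2:-→d3:-→d4:-→d5:-→d6:-→d7:-→d8:H4 -> H4
  - 0.0.0.0/0 clear@0
  add 0.0.0.0/0 -> H1 at depth 0
  add 128.0.0.0/2 -> H4 at depth 2
  add 128.44.0.0/14 -> H3 at depth 14
  lookup 128.44.6.63: bits 10000000001011 walk d0:H1→d1:-→d2:H4→d3:-→d4:-→d5:-→d6:-→d7:-→d8:-→d9:-→d10:-→d11:-→d12:-→d13:-→d14:H3 -> H3
  add 128.0.0.0/7 -> H2 at depth 7
  add 128.40.0.0/13 -> H3 at depth 13
  add 124.218.197.192/26 -> H3 at depth 26
  lookup 124.218.197.205: bits 01111100110110101100010111 walk d0:H1→d1:-→d2:-→d3:-→d4:-→d5:-→d6:-→d7:-→d8:-→d9:-→d10:-→d11:-→d12:-→d13:-→d14:-→d15:-→d16:-→d17:-→d18:-→d19:-→d20:-→d21:-→d22:-→d23:-→d24:-→d25:-→d26:H3 -> H3
  lookup 128.0.238.91: bits 1000000000 walk d0:H1→d1:-→d2:H4→d3:-→d4:-→d5:-→d6:-→d7:H2→d8:-→d9:-→d10:- -> H2
  lookup 124.218.197.250: bits 01111100110110101100010111 walk d0:H1→d1:-→d2:-→d3:-→d4:-→d5:-→d6:-→d7:-→d8:-→d9:-→d10:-→d11:-→d12:-→d13:-→d14:-→d15:-→d16:-→d17:-→d18:-→d19:-→d20:-→d21:-→d22:-→d23:-→d24:-→d25:-→d26:H3 -> H3
  add 212.206.161.112/28 -> H2 at depth 28
  lookup 128.0.0.0: bits 1000000000 walk d0:H1→d1:-→d2:H4→d3:-→d4:-→d5:-→d6:-→d7:H2→d8:-→d9:-→d10:- -> H2
  - 128.0.0.0/7 clear@7
  - 128.40.0.0/13 clear@13
  add 212.192.0.0/12 -> H2 at depth 12
  add 236.92.16.0/20 -> H3 at depth 20
  add 128.46.0.0/16 -> H2 at depth 16
  - 128.0.0.0/2 clear@2
  lookup 212.206.161.112: bits 1101010011001110101000010111 walk d0:H1→d1:-→d2:-→d3:-→d4:-→d5:-→d6:-→d7:-→d8:-→d9:-→d10:-→d11:-→d12:H2→d13:-→d14:-→d15:-→d16:-→d17:-→d18:-→d19:-→d20:-→d21:-→d22:-→d23:-→d24:-→d25:-→d26:-→d27:-→d28:H2 -> H2
  add 212.206.161.123/32 -> H4 at depth 32
  lookup 212.192.118.162: bits 110101001100 walk d0:H1→d1:-→d2:-→d3:-→d4:-→d5:-→d6:-→d7:-→d8:-→d9:-→d10:-→d11:-→d12:H2 -> H2
  add 236.92.16.0/24 -> H3 at depth 24
  lookup 113.130.177.78: bits 0111 walk d0:H1→d1:-→d2:-→d3:-→d4:- -> H1
  lookup 181.176.5.56: bits 10 walk d0:H1→d1:-→d2:- -> H1
  - 236.0.0.0/8 clear@8
  lookup 124.218.197.192: bits 01111100110110101100010111 walk d0:H1→d1:-→d2:-→d3:-→d4:-→d5:-→d6:-→d7:-→d8:-→d9:-→d10:-→d11:-→d12:-→d13:-→d14:-→d15:-→d16:-→d17:-→d18:-→d19:-→d20:-→d21:-→d22:-→d23:-→d24:-→d25:-→d26:H3 -> H3
  lookup 128.45.7.210: bits 10000000001011 walk d0:H1→d1:-→d2:-→d3:-→d4:-→d5:-→d6:-→d7:-→d8:-→d9:-→d10:-→d11:-→d12:-→d13:-→d14:H3 -> H3
  lookup 212.206.161.112: bits 1101010011001110101000010111 walk d0:H1→d1:-→d2:-→d3:-→d4:-→d5:-→d6:-→d7:-→d8:-→d9:-→d10:-→d11:-→d12:H2→d13:-→d14:-→d15:-→d16:-→d17:-→d18:-→d19:-→d20:-→d21:-→d22:-→d23:-→d24:-→d25:-→d26:-→d27:-→d28:H2 -> H2

== LOOKUPS ==
["H4","H3","H3","H2","H3","H2","H2","H2","H1","H1","H3","H3","H2"]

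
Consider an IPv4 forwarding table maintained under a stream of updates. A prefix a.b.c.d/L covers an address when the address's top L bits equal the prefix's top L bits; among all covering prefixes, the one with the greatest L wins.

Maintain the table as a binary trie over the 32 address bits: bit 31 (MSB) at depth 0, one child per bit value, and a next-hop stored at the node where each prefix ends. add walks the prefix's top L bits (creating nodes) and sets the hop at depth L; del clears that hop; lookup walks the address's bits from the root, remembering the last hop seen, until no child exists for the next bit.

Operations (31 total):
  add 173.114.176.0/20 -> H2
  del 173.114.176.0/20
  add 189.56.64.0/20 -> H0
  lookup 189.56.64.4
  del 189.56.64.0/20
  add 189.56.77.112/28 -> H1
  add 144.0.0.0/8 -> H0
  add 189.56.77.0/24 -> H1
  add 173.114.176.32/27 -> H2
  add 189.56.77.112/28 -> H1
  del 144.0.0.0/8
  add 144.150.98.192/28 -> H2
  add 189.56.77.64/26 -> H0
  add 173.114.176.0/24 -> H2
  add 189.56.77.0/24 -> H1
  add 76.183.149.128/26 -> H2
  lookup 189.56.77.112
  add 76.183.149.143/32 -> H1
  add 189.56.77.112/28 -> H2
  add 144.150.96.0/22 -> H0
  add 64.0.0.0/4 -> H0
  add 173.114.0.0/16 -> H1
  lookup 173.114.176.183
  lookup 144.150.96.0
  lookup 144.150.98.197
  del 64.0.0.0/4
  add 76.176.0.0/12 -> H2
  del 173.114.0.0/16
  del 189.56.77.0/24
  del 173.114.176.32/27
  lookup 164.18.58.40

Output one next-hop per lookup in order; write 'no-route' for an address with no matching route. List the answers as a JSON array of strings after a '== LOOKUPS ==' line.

Apply in order:
  + 173.114.176.0/20 (H2) depth=20
  - 173.114.176.0/20 clear@20
  + 189.56.64.0/20 (H0) depth=20
  lookup 189.56.64.4: bits 10111101001110000100 walk d0:-→d1:-→d2:-→d3:-→d4:-→d5:-→d6:-→d7:-→d8:-→d9:-→d10:-→d11:-→d12:-→d13:-→d14:-→d15:-→d16:-→d17:-→d18:-→d19:-→d20:H0 -> H0
  - 189.56.64.0/20 clear@20
  + 189.56.77.112/28 (H1) depth=28
  + 144.0.0.0/8 (H0) depth=8
  + 189.56.77.0/24 (H1) depth=24
  + 173.114.176.32/27 (H2) depth=27
  + 189.56.77.112/28 (H1) depth=28
  - 144.0.0.0/8 clear@8
  + 144.150.98.192/28 (H2) depth=28
  + 189.56.77.64/26 (H0) depth=26
  + 173.114.176.0/24 (H2) depth=24
  + 189.56.77.0/24 (H1) depth=24
  + 76.183.149.128/26 (H2) depth=26
  lookup 189.56.77.112: bits 1011110100111000010011010111 walk d0:-→d1:-→d2:-→d3:-→d4:-→d5:-→d6:-→d7:-→d8:-→d9:-→d10:-→d11:-→d12:-→d13:-→d14:-→d15:-→d16:-→d17:-→d18:-→d19:-→d20:-→d21:-→d22:-→d23:-→d24:H1→d25:-→d26:H0→d27:-→d28:H1 -> H1
  + 76.183.149.143/32 (H1) depth=32
  + 189.56.77.112/28 (H2) depth=28
  + 144.150.96.0/22 (H0) depth=22
  + 64.0.0.0/4 (H0) depth=4
  + 173.114.0.0/16 (H1) depth=16
  lookup 173.114.176.183: bits 101011010111001010110000 walk d0:-→d1:-→d2:-→d3:-→d4:-→d5:-→d6:-→d7:-→d8:-→d9:-→d10:-→d11:-→d12:-→d13:-→d14:-→d15:-→d16:H1→d17:-→d18:-→d19:-→d20:-→d21:-→d22:-→d23:-→d24:H2 -> H2
  lookup 144.150.96.0: bits 1001000010010110011000 walk d0:-→d1:-→d2:-→d3:-→d4:-→d5:-→d6:-→d7:-→d8:-→d9:-→d10:-→d11:-→d12:-→d13:-→d14:-→d15:-→d16:-→d17:-→d18:-→d19:-→d20:-→d21:-→d22:H0 -> H0
  lookup 144.150.98.197: bits 1001000010010110011000101100 walk d0:-→d1:-→d2:-→d3:-→d4:-→d5:-→d6:-→d7:-→d8:-→d9:-→d10:-→d11:-→d12:-→d13:-→d14:-→d15:-→d16:-→d17:-→d18:-→d19:-→d20:-→d21:-→d22:H0→d23:-→d24:-→d25:-→d26:-→d27:-→d28:H2 -> H2
  - 64.0.0.0/4 clear@4
  + 76.176.0.0/12 (H2) depth=12
  - 173.114.0.0/16 clear@16
  - 189.56.77.0/24 clear@24
  - 173.114.176.32/27 clear@27
  lookup 164.18.58.40: bits 1010 walk d0:-→d1:-→d2:-→d3:-→d4:- -> no-route

== LOOKUPS ==
["H0","H1","H2","H0","H2","no-route"]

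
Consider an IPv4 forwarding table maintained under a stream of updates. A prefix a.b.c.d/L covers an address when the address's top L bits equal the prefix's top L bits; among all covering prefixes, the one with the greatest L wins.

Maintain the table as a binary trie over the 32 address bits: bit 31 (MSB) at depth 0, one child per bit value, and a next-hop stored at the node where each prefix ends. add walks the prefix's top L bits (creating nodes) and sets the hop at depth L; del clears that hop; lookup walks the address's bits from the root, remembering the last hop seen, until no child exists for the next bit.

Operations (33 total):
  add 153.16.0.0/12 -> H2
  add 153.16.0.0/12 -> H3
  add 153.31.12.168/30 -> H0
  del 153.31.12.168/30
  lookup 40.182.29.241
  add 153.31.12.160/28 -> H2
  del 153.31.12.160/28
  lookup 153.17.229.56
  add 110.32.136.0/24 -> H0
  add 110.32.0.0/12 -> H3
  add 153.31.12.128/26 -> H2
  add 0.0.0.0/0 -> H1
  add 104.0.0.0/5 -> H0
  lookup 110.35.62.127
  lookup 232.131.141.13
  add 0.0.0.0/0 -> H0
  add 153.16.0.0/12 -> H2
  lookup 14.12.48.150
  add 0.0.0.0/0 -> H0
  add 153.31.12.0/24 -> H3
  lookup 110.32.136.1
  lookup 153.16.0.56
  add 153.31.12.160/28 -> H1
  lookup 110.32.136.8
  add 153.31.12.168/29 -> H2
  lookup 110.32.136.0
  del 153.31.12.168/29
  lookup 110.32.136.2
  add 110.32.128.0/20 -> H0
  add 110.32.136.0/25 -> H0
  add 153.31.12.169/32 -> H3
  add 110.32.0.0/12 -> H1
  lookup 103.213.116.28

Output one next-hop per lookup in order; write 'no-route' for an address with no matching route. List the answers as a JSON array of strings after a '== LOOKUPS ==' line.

Apply in order:
  add 153.16.0.0/12 -> H2 at depth 12
  add 153.16.0.0/12 -> H3 at depth 12
  add 153.31.12.168/30 -> H0 at depth 30
  del 153.31.12.168/30 (clear depth 30)
  Q 40.182.29.241: descend ε ; hops seen [∅] ; pick no-route
  add 153.31.12.160/28 -> H2 at depth 28
  del 153.31.12.160/28 (clear depth 28)
  Q 153.17.229.56: descend 100110010001 ; hops seen [H3] ; pick H3
  add 110.32.136.0/24 -> H0 at depth 24
  add 110.32.0.0/12 -> H3 at depth 12
  add 153.31.12.128/26 -> H2 at depth 26
  add 0.0.0.0/0 -> H1 at depth 0
  add 104.0.0.0/5 -> H0 at depth 5
  Q 110.35.62.127: descend 01101110001000 ; hops seen [H1,H0,H3] ; pick H3
  Q 232.131.141.13: descend 1 ; hops seen [H1] ; pick H1
  add 0.0.0.0/0 -> H0 at depth 0
  add 153.16.0.0/12 -> H2 at depth 12
  Q 14.12.48.150: descend 0 ; hops seen [H0] ; pick H0
  add 0.0.0.0/0 -> H0 at depth 0
  add 153.31.12.0/24 -> H3 at depth 24
  Q 110.32.136.1: descend 011011100010000010001000 ; hops seen [H0,H0,H3,H0] ; pick H0
  Q 153.16.0.56: descend 100110010001 ; hops seen [H0,H2] ; pick H2
  add 153.31.12.160/28 -> H1 at depth 28
  Q 110.32.136.8: descend 011011100010000010001000 ; hops seen [H0,H0,H3,H0] ; pick H0
  add 153.31.12.168/29 -> H2 at depth 29
  Q 110.32.136.0: descend 011011100010000010001000 ; hops seen [H0,H0,H3,H0] ; pick H0
  del 153.31.12.168/29 (clear depth 29)
  Q 110.32.136.2: descend 011011100010000010001000 ; hops seen [H0,H0,H3,H0] ; pick H0
  add 110.32.128.0/20 -> H0 at depth 20
  add 110.32.136.0/25 -> H0 at depth 25
  add 153.31.12.169/32 -> H3 at depth 32
  add 110.32.0.0/12 -> H1 at depth 12
  Q 103.213.116.28: descend 0110 ; hops seen [H0] ; pick H0

== LOOKUPS ==
["no-route","H3","H3","H1","H0","H0","H2","H0","H0","H0","H0"]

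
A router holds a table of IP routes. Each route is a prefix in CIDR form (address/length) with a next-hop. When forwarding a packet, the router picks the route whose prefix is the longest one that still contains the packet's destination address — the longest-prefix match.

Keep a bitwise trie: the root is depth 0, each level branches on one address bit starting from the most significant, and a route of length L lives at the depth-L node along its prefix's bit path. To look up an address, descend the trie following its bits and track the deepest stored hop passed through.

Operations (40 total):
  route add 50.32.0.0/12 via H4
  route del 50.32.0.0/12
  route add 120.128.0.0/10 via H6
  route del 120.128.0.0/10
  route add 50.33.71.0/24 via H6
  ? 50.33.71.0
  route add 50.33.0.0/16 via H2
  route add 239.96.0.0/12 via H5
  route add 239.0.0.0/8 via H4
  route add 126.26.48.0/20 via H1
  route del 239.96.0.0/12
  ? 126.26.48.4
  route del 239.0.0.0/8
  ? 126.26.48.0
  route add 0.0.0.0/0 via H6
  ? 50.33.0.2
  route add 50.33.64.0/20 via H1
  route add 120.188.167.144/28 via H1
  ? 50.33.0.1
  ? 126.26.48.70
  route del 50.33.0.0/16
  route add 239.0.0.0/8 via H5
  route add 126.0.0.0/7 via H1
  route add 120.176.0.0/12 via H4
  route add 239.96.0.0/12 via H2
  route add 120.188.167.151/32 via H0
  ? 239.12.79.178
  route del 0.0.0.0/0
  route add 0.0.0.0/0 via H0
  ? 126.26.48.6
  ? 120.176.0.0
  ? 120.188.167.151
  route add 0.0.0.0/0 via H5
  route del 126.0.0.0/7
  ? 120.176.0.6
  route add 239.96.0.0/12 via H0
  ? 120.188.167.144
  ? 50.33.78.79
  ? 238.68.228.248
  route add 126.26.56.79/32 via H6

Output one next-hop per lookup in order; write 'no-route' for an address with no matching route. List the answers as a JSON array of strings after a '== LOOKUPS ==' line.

Trace:
  add 50.32.0.0/12 -> H4 at depth 12
  - 50.32.0.0/12 clear@12
  add 120.128.0.0/10 -> H6 at depth 10
  - 120.128.0.0/10 clear@10
  add 50.33.71.0/24 -> H6 at depth 24
  Q 50.33.71.0: descend 001100100010000101000111 ; hops seen [H6] ; pick H6
  add 50.33.0.0/16 -> H2 at depth 16
  add 239.96.0.0/12 -> H5 at depth 12
  add 239.0.0.0/8 -> H4 at depth 8
  add 126.26.48.0/20 -> H1 at depth 20
  - 239.96.0.0/12 clear@12
  Q 126.26.48.4: descend 01111110000110100011 ; hops seen [H1] ; pick H1
  - 239.0.0.0/8 clear@8
  Q 126.26.48.0: descend 01111110000110100011 ; hops seen [H1] ; pick H1
  add 0.0.0.0/0 -> H6 at depth 0
  Q 50.33.0.2: descend 00110010001000010 ; hops seen [H6,H2] ; pick H2
  add 50.33.64.0/20 -> H1 at depth 20
  add 120.188.167.144/28 -> H1 at depth 28
  Q 50.33.0.1: descend 00110010001000010 ; hops seen [H6,H2] ; pick H2
  Q 126.26.48.70: descend 01111110000110100011 ; hops seen [H6,H1] ; pick H1
  - 50.33.0.0/16 clear@16
  add 239.0.0.0/8 -> H5 at depth 8
  add 126.0.0.0/7 -> H1 at depth 7
  add 120.176.0.0/12 -> H4 at depth 12
  add 239.96.0.0/12 -> H2 at depth 12
  add 120.188.167.151/32 -> H0 at depth 32
  Q 239.12.79.178: descend 111011110 ; hops seen [H6,H5] ; pick H5
  - 0.0.0.0/0 clear@0
  add 0.0.0.0/0 -> H0 at depth 0
  Q 126.26.48.6: descend 01111110000110100011 ; hops seen [H0,H1,H1] ; pick H1
  Q 120.176.0.0: descend 011110001011 ; hops seen [H0,H4] ; pick H4
  Q 120.188.167.151: descend 01111000101111001010011110010111 ; hops seen [H0,H4,H1,H0] ; pick H0
  add 0.0.0.0/0 -> H5 at depth 0
  - 126.0.0.0/7 clear@7
  Q 120.176.0.6: descend 011110001011 ; hops seen [H5,H4] ; pick H4
  add 239.96.0.0/12 -> H0 at depth 12
  Q 120.188.167.144: descend 01111000101111001010011110010 ; hops seen [H5,H4,H1] ; pick H1
  Q 50.33.78.79: descend 00110010001000010100 ; hops seen [H5,H1] ; pick H1
  Q 238.68.228.248: descend 1110111 ; hops seen [H5] ; pick H5
  add 126.26.56.79/32 -> H6 at depth 32

== LOOKUPS ==
["H6","H1","H1","H2","H2","H1","H5","H1","H4","H0","H4","H1","H1","H5"]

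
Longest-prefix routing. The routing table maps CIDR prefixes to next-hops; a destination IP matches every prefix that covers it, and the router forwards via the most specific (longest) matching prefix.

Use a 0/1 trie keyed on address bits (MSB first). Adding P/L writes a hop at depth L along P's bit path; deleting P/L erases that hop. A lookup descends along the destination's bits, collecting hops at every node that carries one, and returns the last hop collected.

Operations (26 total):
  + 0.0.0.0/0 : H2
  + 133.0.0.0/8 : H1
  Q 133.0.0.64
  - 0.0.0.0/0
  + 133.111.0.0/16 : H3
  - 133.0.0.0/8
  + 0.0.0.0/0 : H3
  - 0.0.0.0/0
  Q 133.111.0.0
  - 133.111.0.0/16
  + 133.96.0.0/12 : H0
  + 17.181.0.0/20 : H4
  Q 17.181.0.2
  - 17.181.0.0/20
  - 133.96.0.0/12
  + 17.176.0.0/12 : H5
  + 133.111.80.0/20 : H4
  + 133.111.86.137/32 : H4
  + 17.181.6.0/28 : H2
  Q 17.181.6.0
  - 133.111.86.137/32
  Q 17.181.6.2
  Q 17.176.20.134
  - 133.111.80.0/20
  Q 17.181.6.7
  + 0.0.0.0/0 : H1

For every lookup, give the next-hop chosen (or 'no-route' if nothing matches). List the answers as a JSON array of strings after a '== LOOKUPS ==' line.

Trace:
  + 0.0.0.0/0 (H2) depth=0
  + 133.0.0.0/8 (H1) depth=8
  ? 133.0.0.64  path d0:H2→d1:-→d2:-→d3:-→d4:-→d5:-→d6:-→d7:-→d8:H1  best=H1
  - 0.0.0.0/0 clear@0
  + 133.111.0.0/16 (H3) depth=16
  - 133.0.0.0/8 clear@8
  + 0.0.0.0/0 (H3) depth=0
  - 0.0.0.0/0 clear@0
  ? 133.111.0.0  path d0:-→d1:-→d2:-→d3:-→d4:-→d5:-→d6:-→d7:-→d8:-→d9:-→d10:-→d11:-→d12:-→d13:-→d14:-→d15:-→d16:H3  best=H3
  - 133.111.0.0/16 clear@16
  + 133.96.0.0/12 (H0) depth=12
  + 17.181.0.0/20 (H4) depth=20
  ? 17.181.0.2  path d0:-→d1:-→d2:-→d3:-→d4:-→d5:-→d6:-→d7:-→d8:-→d9:-→d10:-→d11:-→d12:-→d13:-→d14:-→d15:-→d16:-→d17:-→d18:-→d19:-→d20:H4  best=H4
  - 17.181.0.0/20 clear@20
  - 133.96.0.0/12 clear@12
  + 17.176.0.0/12 (H5) depth=12
  + 133.111.80.0/20 (H4) depth=20
  + 133.111.86.137/32 (H4) depth=32
  + 17.181.6.0/28 (H2) depth=28
  ? 17.181.6.0  path d0:-→d1:-→d2:-→d3:-→d4:-→d5:-→d6:-→d7:-→d8:-→d9:-→d10:-→d11:-→d12:H5→d13:-→d14:-→d15:-→d16:-→d17:-→d18:-→d19:-→d20:-→d21:-→d22:-→d23:-→d24:-→d25:-→d26:-→d27:-→d28:H2  best=H2
  - 133.111.86.137/32 clear@32
  ? 17.181.6.2  path d0:-→d1:-→d2:-→d3:-→d4:-→d5:-→d6:-→d7:-→d8:-→d9:-→d10:-→d11:-→d12:H5→d13:-→d14:-→d15:-→d16:-→d17:-→d18:-→d19:-→d20:-→d21:-→d22:-→d23:-→d24:-→d25:-→d26:-→d27:-→d28:H2  best=H2
  ? 17.176.20.134  path d0:-→d1:-→d2:-→d3:-→d4:-→d5:-→d6:-→d7:-→d8:-→d9:-→d10:-→d11:-→d12:H5→d13:-  best=H5
  - 133.111.80.0/20 clear@20
  ? 17.181.6.7  path d0:-→d1:-→d2:-→d3:-→d4:-→d5:-→d6:-→d7:-→d8:-→d9:-→d10:-→d11:-→d12:H5→d13:-→d14:-→d15:-→d16:-→d17:-→d18:-→d19:-→d20:-→d21:-→d22:-→d23:-→d24:-→d25:-→d26:-→d27:-→d28:H2  best=H2
  + 0.0.0.0/0 (H1) depth=0

== LOOKUPS ==
["H1","H3","H4","H2","H2","H5","H2"]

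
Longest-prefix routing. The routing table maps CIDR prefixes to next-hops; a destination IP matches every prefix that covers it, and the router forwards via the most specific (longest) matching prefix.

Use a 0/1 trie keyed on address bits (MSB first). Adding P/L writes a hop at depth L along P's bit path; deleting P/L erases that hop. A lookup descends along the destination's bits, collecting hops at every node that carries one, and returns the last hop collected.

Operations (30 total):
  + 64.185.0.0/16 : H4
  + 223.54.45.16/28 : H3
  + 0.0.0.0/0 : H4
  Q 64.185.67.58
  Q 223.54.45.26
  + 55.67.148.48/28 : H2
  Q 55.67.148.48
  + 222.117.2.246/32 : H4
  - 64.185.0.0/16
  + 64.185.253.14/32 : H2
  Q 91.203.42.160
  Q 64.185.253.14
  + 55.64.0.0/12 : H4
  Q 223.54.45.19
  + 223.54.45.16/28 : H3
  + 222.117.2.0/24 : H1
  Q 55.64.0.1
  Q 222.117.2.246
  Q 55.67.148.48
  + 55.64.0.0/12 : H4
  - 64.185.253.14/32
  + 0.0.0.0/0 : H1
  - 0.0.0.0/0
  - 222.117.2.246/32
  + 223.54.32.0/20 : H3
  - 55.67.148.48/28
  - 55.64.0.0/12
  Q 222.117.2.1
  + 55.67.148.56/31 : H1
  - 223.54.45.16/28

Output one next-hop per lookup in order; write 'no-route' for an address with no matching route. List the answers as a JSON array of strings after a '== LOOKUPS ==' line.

Apply in order:
  add 64.185.0.0/16 -> H4 at depth 16
  add 223.54.45.16/28 -> H3 at depth 28
  add 0.0.0.0/0 -> H4 at depth 0
  Q 64.185.67.58: descend 0100000010111001 ; hops seen [H4,H4] ; pick H4
  Q 223.54.45.26: descend 1101111100110110001011010001 ; hops seen [H4,H3] ; pick H3
  add 55.67.148.48/28 -> H2 at depth 28
  Q 55.67.148.48: descend 0011011101000011100101000011 ; hops seen [H4,H2] ; pick H2
  add 222.117.2.246/32 -> H4 at depth 32
  del 64.185.0.0/16 (clear depth 16)
  add 64.185.253.14/32 -> H2 at depth 32
  Q 91.203.42.160: descend 010 ; hops seen [H4] ; pick H4
  Q 64.185.253.14: descend 01000000101110011111110100001110 ; hops seen [H4,H2] ; pick H2
  add 55.64.0.0/12 -> H4 at depth 12
  Q 223.54.45.19: descend 1101111100110110001011010001 ; hops seen [H4,H3] ; pick H3
  add 223.54.45.16/28 -> H3 at depth 28
  add 222.117.2.0/24 -> H1 at depth 24
  Q 55.64.0.1: descend 00110111010000 ; hops seen [H4,H4] ; pick H4
  Q 222.117.2.246: descend 11011110011101010000001011110110 ; hops seen [H4,H1,H4] ; pick H4
  Q 55.67.148.48: descend 0011011101000011100101000011 ; hops seen [H4,H4,H2] ; pick H2
  add 55.64.0.0/12 -> H4 at depth 12
  del 64.185.253.14/32 (clear depth 32)
  add 0.0.0.0/0 -> H1 at depth 0
  del 0.0.0.0/0 (clear depth 0)
  del 222.117.2.246/32 (clear depth 32)
  add 223.54.32.0/20 -> H3 at depth 20
  del 55.67.148.48/28 (clear depth 28)
  del 55.64.0.0/12 (clear depth 12)
  Q 222.117.2.1: descend 110111100111010100000010 ; hops seen [H1] ; pick H1
  add 55.67.148.56/31 -> H1 at depth 31
  del 223.54.45.16/28 (clear depth 28)

== LOOKUPS ==
["H4","H3","H2","H4","H2","H3","H4","H4","H2","H1"]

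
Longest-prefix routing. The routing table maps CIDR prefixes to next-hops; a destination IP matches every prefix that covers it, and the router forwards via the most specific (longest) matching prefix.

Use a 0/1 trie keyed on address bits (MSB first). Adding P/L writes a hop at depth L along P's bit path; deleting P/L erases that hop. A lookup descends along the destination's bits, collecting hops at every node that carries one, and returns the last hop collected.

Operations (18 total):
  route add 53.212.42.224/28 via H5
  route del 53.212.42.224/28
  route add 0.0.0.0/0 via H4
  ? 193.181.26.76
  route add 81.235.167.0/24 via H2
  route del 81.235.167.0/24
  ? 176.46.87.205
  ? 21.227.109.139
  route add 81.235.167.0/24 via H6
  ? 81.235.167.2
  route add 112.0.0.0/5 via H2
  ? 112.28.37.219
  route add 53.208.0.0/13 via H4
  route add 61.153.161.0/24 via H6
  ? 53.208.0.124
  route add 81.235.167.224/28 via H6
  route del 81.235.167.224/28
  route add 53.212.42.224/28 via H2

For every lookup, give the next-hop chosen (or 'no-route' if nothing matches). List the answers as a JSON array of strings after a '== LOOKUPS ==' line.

Trace:
  add 53.212.42.224/28 -> H5 at depth 28
  del 53.212.42.224/28 (clear depth 28)
  add 0.0.0.0/0 -> H4 at depth 0
  lookup 193.181.26.76: bits ε walk d0:H4 -> H4
  add 81.235.167.0/24 -> H2 at depth 24
  del 81.235.167.0/24 (clear depth 24)
  lookup 176.46.87.205: bits ε walk d0:H4 -> H4
  lookup 21.227.109.139: bits 00 walk d0:H4→d1:-→d2:- -> H4
  add 81.235.167.0/24 -> H6 at depth 24
  lookup 81.235.167.2: bits 010100011110101110100111 walk d0:H4→d1:-→d2:-→d3:-→d4:-→d5:-→d6:-→d7:-→d8:-→d9:-→d10:-→d11:-→d12:-→d13:-→d14:-→d15:-→d16:-→d17:-→d18:-→d19:-→d20:-→d21:-→d22:-→d23:-→d24:H6 -> H6
  add 112.0.0.0/5 -> H2 at depth 5
  lookup 112.28.37.219: bits 01110 walk d0:H4→d1:-→d2:-→d3:-→d4:-→d5:H2 -> H2
  add 53.208.0.0/13 -> H4 at depth 13
  add 61.153.161.0/24 -> H6 at depth 24
  lookup 53.208.0.124: bits 0011010111010 walk d0:H4→d1:-→d2:-→d3:-→d4:-→d5:-→d6:-→d7:-→d8:-→d9:-→d10:-→d11:-→d12:-→d13:H4 -> H4
  add 81.235.167.224/28 -> H6 at depth 28
  del 81.235.167.224/28 (clear depth 28)
  add 53.212.42.224/28 -> H2 at depth 28

== LOOKUPS ==
["H4","H4","H4","H6","H2","H4"]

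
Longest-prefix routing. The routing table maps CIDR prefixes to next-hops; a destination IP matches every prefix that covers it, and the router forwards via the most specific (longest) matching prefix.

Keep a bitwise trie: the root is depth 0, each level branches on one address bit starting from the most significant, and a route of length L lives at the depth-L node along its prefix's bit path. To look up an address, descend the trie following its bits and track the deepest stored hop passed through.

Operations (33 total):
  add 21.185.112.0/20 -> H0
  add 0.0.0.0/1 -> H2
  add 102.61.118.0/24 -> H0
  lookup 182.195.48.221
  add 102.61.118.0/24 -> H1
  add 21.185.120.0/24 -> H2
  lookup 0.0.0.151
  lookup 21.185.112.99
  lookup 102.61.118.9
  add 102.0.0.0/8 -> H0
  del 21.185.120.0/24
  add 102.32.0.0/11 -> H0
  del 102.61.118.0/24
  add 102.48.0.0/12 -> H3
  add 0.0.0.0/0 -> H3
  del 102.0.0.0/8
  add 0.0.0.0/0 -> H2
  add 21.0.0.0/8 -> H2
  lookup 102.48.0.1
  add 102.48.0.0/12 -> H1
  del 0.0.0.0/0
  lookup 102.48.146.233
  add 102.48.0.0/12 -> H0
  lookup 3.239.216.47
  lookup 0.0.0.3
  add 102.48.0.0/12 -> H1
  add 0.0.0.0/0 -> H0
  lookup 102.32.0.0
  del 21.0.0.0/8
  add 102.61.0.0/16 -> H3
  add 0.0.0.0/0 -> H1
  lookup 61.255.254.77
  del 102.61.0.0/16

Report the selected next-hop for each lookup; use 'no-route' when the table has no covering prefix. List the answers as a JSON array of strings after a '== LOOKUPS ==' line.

Process each operation:
  + 21.185.112.0/20 (H0) depth=20
  + 0.0.0.0/1 (H2) depth=1
  + 102.61.118.0/24 (H0) depth=24
  lookup 182.195.48.221: bits ε walk d0:- -> no-route
  + 102.61.118.0/24 (H1) depth=24
  + 21.185.120.0/24 (H2) depth=24
  lookup 0.0.0.151: bits 000 walk d0:-→d1:H2→d2:-→d3:- -> H2
  lookup 21.185.112.99: bits 00010101101110010111 walk d0:-→d1:H2→d2:-→d3:-→d4:-→d5:-→d6:-→d7:-→d8:-→d9:-→d10:-→d11:-→d12:-→d13:-→d14:-→d15:-→d16:-→d17:-→d18:-→d19:-→d20:H0 -> H0
  lookup 102.61.118.9: bits 011001100011110101110110 walk d0:-→d1:H2→d2:-→d3:-→d4:-→d5:-→d6:-→d7:-→d8:-→d9:-→d10:-→d11:-→d12:-→d13:-→d14:-→d15:-→d16:-→d17:-→d18:-→d19:-→d20:-→d21:-→d22:-→d23:-→d24:H1 -> H1
  + 102.0.0.0/8 (H0) depth=8
  - 21.185.120.0/24 clear@24
  + 102.32.0.0/11 (H0) depth=11
  - 102.61.118.0/24 clear@24
  + 102.48.0.0/12 (H3) depth=12
  + 0.0.0.0/0 (H3) depth=0
  - 102.0.0.0/8 clear@8
  + 0.0.0.0/0 (H2) depth=0
  + 21.0.0.0/8 (H2) depth=8
  lookup 102.48.0.1: bits 011001100011 walk d0:H2→d1:H2→d2:-→d3:-→d4:-→d5:-→d6:-→d7:-→d8:-→d9:-→d10:-→d11:H0→d12:H3 -> H3
  + 102.48.0.0/12 (H1) depth=12
  - 0.0.0.0/0 clear@0
  lookup 102.48.146.233: bits 011001100011 walk d0:-→d1:H2→d2:-→d3:-→d4:-→d5:-→d6:-→d7:-→d8:-→d9:-→d10:-→d11:H0→d12:H1 -> H1
  + 102.48.0.0/12 (H0) depth=12
  lookup 3.239.216.47: bits 000 walk d0:-→d1:H2→d2:-→d3:- -> H2
  lookup 0.0.0.3: bits 000 walk d0:-→d1:H2→d2:-→d3:- -> H2
  + 102.48.0.0/12 (H1) depth=12
  + 0.0.0.0/0 (H0) depth=0
  lookup 102.32.0.0: bits 01100110001 walk d0:H0→d1:H2→d2:-→d3:-→d4:-→d5:-→d6:-→d7:-→d8:-→d9:-→d10:-→d11:H0 -> H0
  - 21.0.0.0/8 clear@8
  + 102.61.0.0/16 (H3) depth=16
  + 0.0.0.0/0 (H1) depth=0
  lookup 61.255.254.77: bits 00 walk d0:H1→d1:H2→d2:- -> H2
  - 102.61.0.0/16 clear@16

== LOOKUPS ==
["no-route","H2","H0","H1","H3","H1","H2","H2","H0","H2"]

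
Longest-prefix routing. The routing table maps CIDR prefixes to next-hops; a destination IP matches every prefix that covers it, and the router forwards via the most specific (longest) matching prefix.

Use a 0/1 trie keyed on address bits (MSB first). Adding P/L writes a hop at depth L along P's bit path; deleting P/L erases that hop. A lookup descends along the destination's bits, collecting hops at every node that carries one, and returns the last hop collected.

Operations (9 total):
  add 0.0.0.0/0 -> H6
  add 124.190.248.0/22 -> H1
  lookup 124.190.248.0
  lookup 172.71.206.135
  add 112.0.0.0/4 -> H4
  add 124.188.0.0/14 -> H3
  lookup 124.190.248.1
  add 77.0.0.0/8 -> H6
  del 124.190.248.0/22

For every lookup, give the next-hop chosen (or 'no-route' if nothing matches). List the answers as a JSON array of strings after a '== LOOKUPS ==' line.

Apply in order:
  + 0.0.0.0/0 (H6) depth=0
  + 124.190.248.0/22 (H1) depth=22
  Q 124.190.248.0: descend 0111110010111110111110 ; hops seen [H6,H1] ; pick H1
  Q 172.71.206.135: descend ε ; hops seen [H6] ; pick H6
  + 112.0.0.0/4 (H4) depth=4
  + 124.188.0.0/14 (H3) depth=14
  Q 124.190.248.1: descend 0111110010111110111110 ; hops seen [H6,H4,H3,H1] ; pick H1
  + 77.0.0.0/8 (H6) depth=8
  - 124.190.248.0/22 clear@22

== LOOKUPS ==
["H1","H6","H1"]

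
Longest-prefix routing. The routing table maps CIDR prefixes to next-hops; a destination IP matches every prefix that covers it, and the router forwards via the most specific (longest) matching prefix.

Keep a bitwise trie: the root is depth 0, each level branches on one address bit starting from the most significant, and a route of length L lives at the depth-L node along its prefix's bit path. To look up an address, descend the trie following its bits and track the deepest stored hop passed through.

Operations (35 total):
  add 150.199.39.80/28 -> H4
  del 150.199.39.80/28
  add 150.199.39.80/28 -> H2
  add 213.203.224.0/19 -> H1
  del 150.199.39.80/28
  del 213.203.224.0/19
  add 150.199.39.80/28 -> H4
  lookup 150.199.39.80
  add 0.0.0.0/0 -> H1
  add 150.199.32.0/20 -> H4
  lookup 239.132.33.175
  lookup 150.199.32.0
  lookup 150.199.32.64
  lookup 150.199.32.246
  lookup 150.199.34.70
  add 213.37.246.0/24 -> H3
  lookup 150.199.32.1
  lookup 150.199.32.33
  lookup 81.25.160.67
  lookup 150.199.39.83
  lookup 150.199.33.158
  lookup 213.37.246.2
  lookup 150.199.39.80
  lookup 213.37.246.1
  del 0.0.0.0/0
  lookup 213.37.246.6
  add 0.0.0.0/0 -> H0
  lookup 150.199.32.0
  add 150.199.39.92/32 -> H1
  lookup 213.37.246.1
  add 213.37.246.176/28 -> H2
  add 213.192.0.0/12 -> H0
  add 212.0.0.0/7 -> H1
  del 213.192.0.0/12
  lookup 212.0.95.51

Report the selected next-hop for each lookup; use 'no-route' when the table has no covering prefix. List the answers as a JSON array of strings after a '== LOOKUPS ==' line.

Trace:
  add 150.199.39.80/28 -> H4 at depth 28
  - 150.199.39.80/28 clear@28
  add 150.199.39.80/28 -> H2 at depth 28
  add 213.203.224.0/19 -> H1 at depth 19
  - 150.199.39.80/28 clear@28
  - 213.203.224.0/19 clear@19
  add 150.199.39.80/28 -> H4 at depth 28
  Q 150.199.39.80: descend 1001011011000111001001110101 ; hops seen [H4] ; pick H4
  add 0.0.0.0/0 -> H1 at depth 0
  add 150.199.32.0/20 -> H4 at depth 20
  Q 239.132.33.175: descend 11 ; hops seen [H1] ; pick H1
  Q 150.199.32.0: descend 100101101100011100100 ; hops seen [H1,H4] ; pick H4
  Q 150.199.32.64: descend 100101101100011100100 ; hops seen [H1,H4] ; pick H4
  Q 150.199.32.246: descend 100101101100011100100 ; hops seen [H1,H4] ; pick H4
  Q 150.199.34.70: descend 100101101100011100100 ; hops seen [H1,H4] ; pick H4
  add 213.37.246.0/24 -> H3 at depth 24
  Q 150.199.32.1: descend 100101101100011100100 ; hops seen [H1,H4] ; pick H4
  Q 150.199.32.33: descend 100101101100011100100 ; hops seen [H1,H4] ; pick H4
  Q 81.25.160.67: descend ε ; hops seen [H1] ; pick H1
  Q 150.199.39.83: descend 1001011011000111001001110101 ; hops seen [H1,H4,H4] ; pick H4
  Q 150.199.33.158: descend 100101101100011100100 ; hops seen [H1,H4] ; pick H4
  Q 213.37.246.2: descend 110101010010010111110110 ; hops seen [H1,H3] ; pick H3
  Q 150.199.39.80: descend 1001011011000111001001110101 ; hops seen [H1,H4,H4] ; pick H4
  Q 213.37.246.1: descend 110101010010010111110110 ; hops seen [H1,H3] ; pick H3
  - 0.0.0.0/0 clear@0
  Q 213.37.246.6: descend 110101010010010111110110 ; hops seen [H3] ; pick H3
  add 0.0.0.0/0 -> H0 at depth 0
  Q 150.199.32.0: descend 100101101100011100100 ; hops seen [H0,H4] ; pick H4
  add 150.199.39.92/32 -> H1 at depth 32
  Q 213.37.246.1: descend 110101010010010111110110 ; hops seen [H0,H3] ; pick H3
  add 213.37.246.176/28 -> H2 at depth 28
  add 213.192.0.0/12 -> H0 at depth 12
  add 212.0.0.0/7 -> H1 at depth 7
  - 213.192.0.0/12 clear@12
  Q 212.0.95.51: descend 1101010 ; hops seen [H0,H1] ; pick H1

== LOOKUPS ==
["H4","H1","H4","H4","H4","H4","H4","H4","H1","H4","H4","H3","H4","H3","H3","H4","H3","H1"]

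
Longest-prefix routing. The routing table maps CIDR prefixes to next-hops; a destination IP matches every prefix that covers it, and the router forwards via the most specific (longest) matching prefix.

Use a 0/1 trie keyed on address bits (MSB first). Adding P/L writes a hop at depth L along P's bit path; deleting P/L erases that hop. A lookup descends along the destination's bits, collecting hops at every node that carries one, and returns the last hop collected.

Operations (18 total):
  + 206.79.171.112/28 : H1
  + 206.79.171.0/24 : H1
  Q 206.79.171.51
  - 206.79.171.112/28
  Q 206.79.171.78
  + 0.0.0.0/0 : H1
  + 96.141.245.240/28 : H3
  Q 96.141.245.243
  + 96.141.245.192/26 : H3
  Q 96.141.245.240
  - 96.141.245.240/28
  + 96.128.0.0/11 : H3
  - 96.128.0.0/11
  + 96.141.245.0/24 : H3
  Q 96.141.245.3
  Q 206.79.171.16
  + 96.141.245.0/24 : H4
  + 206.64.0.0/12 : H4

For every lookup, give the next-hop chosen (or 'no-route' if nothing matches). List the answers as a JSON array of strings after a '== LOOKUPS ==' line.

Apply in order:
  + 206.79.171.112/28 (H1) depth=28
  + 206.79.171.0/24 (H1) depth=24
  ? 206.79.171.51  path d0:-→d1:-→d2:-→d3:-→d4:-→d5:-→d6:-→d7:-→d8:-→d9:-→d10:-→d11:-→d12:-→d13:-→d14:-→d15:-→d16:-→d17:-→d18:-→d19:-→d20:-→d21:-→d22:-→d23:-→d24:H1→d25:-  best=H1
  - 206.79.171.112/28 clear@28
  ? 206.79.171.78  path d0:-→d1:-→d2:-→d3:-→d4:-→d5:-→d6:-→d7:-→d8:-→d9:-→d10:-→d11:-→d12:-→d13:-→d14:-→d15:-→d16:-→d17:-→d18:-→d19:-→d20:-→d21:-→d22:-→d23:-→d24:H1→d25:-→d26:-  best=H1
  + 0.0.0.0/0 (H1) depth=0
  + 96.141.245.240/28 (H3) depth=28
  ? 96.141.245.243  path d0:H1→d1:-→d2:-→d3:-→d4:-→d5:-→d6:-→d7:-→d8:-→d9:-→d10:-→d11:-→d12:-→d13:-→d14:-→d15:-→d16:-→d17:-→d18:-→d19:-→d20:-→d21:-→d22:-→d23:-→d24:-→d25:-→d26:-→d27:-→d28:H3  best=H3
  + 96.141.245.192/26 (H3) depth=26
  ? 96.141.245.240  path d0:H1→d1:-→d2:-→d3:-→d4:-→d5:-→d6:-→d7:-→d8:-→d9:-→d10:-→d11:-→d12:-→d13:-→d14:-→d15:-→d16:-→d17:-→d18:-→d19:-→d20:-→d21:-→d22:-→d23:-→d24:-→d25:-→d26:H3→d27:-→d28:H3  best=H3
  - 96.141.245.240/28 clear@28
  + 96.128.0.0/11 (H3) depth=11
  - 96.128.0.0/11 clear@11
  + 96.141.245.0/24 (H3) depth=24
  ? 96.141.245.3  path d0:H1→d1:-→d2:-→d3:-→d4:-→d5:-→d6:-→d7:-→d8:-→d9:-→d10:-→d11:-→d12:-→d13:-→d14:-→d15:-→d16:-→d17:-→d18:-→d19:-→d20:-→d21:-→d22:-→d23:-→d24:H3  best=H3
  ? 206.79.171.16  path d0:H1→d1:-→d2:-→d3:-→d4:-→d5:-→d6:-→d7:-→d8:-→d9:-→d10:-→d11:-→d12:-→d13:-→d14:-→d15:-→d16:-→d17:-→d18:-→d19:-→d20:-→d21:-→d22:-→d23:-→d24:H1→d25:-  best=H1
  + 96.141.245.0/24 (H4) depth=24
  + 206.64.0.0/12 (H4) depth=12

== LOOKUPS ==
["H1","H1","H3","H3","H3","H1"]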